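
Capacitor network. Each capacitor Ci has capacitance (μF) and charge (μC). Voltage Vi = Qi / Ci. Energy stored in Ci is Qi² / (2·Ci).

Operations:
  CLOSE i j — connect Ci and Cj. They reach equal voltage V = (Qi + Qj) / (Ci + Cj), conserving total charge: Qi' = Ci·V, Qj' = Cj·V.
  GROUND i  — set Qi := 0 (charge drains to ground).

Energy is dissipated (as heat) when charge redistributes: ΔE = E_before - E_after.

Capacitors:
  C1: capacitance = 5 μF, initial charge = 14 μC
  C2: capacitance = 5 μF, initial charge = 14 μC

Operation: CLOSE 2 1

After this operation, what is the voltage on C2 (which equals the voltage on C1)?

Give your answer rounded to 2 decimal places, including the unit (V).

Answer: 2.80 V

Derivation:
Initial: C1(5μF, Q=14μC, V=2.80V), C2(5μF, Q=14μC, V=2.80V)
Op 1: CLOSE 2-1: Q_total=28.00, C_total=10.00, V=2.80; Q2=14.00, Q1=14.00; dissipated=0.000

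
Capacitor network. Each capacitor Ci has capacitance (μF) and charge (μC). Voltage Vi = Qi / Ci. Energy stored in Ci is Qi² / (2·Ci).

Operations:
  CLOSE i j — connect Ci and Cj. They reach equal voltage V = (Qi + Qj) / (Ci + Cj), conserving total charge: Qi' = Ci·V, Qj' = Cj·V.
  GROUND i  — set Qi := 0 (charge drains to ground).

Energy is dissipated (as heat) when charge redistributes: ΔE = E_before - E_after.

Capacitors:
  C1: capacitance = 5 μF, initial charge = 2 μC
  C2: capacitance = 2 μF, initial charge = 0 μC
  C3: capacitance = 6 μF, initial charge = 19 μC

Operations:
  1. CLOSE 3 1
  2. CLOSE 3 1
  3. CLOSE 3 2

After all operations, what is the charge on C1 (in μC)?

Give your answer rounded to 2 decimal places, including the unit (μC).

Initial: C1(5μF, Q=2μC, V=0.40V), C2(2μF, Q=0μC, V=0.00V), C3(6μF, Q=19μC, V=3.17V)
Op 1: CLOSE 3-1: Q_total=21.00, C_total=11.00, V=1.91; Q3=11.45, Q1=9.55; dissipated=10.438
Op 2: CLOSE 3-1: Q_total=21.00, C_total=11.00, V=1.91; Q3=11.45, Q1=9.55; dissipated=0.000
Op 3: CLOSE 3-2: Q_total=11.45, C_total=8.00, V=1.43; Q3=8.59, Q2=2.86; dissipated=2.733
Final charges: Q1=9.55, Q2=2.86, Q3=8.59

Answer: 9.55 μC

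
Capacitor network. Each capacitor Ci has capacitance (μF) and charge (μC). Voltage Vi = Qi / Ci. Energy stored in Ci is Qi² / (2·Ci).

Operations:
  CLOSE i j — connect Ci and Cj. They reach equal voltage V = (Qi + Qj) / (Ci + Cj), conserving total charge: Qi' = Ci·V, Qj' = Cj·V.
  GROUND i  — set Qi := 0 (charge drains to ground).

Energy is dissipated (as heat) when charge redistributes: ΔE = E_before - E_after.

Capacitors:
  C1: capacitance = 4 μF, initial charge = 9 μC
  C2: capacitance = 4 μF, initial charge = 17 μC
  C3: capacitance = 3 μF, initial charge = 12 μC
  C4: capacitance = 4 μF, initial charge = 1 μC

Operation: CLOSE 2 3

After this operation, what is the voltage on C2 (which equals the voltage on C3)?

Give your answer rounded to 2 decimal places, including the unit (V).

Initial: C1(4μF, Q=9μC, V=2.25V), C2(4μF, Q=17μC, V=4.25V), C3(3μF, Q=12μC, V=4.00V), C4(4μF, Q=1μC, V=0.25V)
Op 1: CLOSE 2-3: Q_total=29.00, C_total=7.00, V=4.14; Q2=16.57, Q3=12.43; dissipated=0.054

Answer: 4.14 V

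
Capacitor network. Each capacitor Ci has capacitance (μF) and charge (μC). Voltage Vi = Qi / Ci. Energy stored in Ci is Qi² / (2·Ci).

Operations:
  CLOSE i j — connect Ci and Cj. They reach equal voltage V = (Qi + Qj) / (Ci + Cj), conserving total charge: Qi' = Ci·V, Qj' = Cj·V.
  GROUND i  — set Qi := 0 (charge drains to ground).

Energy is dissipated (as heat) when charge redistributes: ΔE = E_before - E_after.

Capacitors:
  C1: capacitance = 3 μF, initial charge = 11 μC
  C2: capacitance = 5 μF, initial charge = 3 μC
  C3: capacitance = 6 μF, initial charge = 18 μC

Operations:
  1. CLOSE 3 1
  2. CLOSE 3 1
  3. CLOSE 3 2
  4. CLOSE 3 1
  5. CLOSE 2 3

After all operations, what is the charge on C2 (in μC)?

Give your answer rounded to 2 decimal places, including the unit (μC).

Initial: C1(3μF, Q=11μC, V=3.67V), C2(5μF, Q=3μC, V=0.60V), C3(6μF, Q=18μC, V=3.00V)
Op 1: CLOSE 3-1: Q_total=29.00, C_total=9.00, V=3.22; Q3=19.33, Q1=9.67; dissipated=0.444
Op 2: CLOSE 3-1: Q_total=29.00, C_total=9.00, V=3.22; Q3=19.33, Q1=9.67; dissipated=0.000
Op 3: CLOSE 3-2: Q_total=22.33, C_total=11.00, V=2.03; Q3=12.18, Q2=10.15; dissipated=9.376
Op 4: CLOSE 3-1: Q_total=21.85, C_total=9.00, V=2.43; Q3=14.57, Q1=7.28; dissipated=1.421
Op 5: CLOSE 2-3: Q_total=24.72, C_total=11.00, V=2.25; Q2=11.24, Q3=13.48; dissipated=0.215
Final charges: Q1=7.28, Q2=11.24, Q3=13.48

Answer: 11.24 μC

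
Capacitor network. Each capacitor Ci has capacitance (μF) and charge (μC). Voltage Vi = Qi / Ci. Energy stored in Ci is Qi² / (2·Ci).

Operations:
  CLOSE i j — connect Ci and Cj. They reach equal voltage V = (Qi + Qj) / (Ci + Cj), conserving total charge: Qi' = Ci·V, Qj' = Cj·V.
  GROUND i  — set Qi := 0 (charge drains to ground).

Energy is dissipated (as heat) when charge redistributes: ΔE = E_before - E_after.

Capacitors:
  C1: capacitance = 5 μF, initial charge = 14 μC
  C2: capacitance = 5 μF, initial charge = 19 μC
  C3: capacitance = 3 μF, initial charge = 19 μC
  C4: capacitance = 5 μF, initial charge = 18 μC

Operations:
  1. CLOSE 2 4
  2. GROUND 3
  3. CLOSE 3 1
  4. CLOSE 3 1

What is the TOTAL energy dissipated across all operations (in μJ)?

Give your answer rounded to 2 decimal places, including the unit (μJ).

Initial: C1(5μF, Q=14μC, V=2.80V), C2(5μF, Q=19μC, V=3.80V), C3(3μF, Q=19μC, V=6.33V), C4(5μF, Q=18μC, V=3.60V)
Op 1: CLOSE 2-4: Q_total=37.00, C_total=10.00, V=3.70; Q2=18.50, Q4=18.50; dissipated=0.050
Op 2: GROUND 3: Q3=0; energy lost=60.167
Op 3: CLOSE 3-1: Q_total=14.00, C_total=8.00, V=1.75; Q3=5.25, Q1=8.75; dissipated=7.350
Op 4: CLOSE 3-1: Q_total=14.00, C_total=8.00, V=1.75; Q3=5.25, Q1=8.75; dissipated=0.000
Total dissipated: 67.567 μJ

Answer: 67.57 μJ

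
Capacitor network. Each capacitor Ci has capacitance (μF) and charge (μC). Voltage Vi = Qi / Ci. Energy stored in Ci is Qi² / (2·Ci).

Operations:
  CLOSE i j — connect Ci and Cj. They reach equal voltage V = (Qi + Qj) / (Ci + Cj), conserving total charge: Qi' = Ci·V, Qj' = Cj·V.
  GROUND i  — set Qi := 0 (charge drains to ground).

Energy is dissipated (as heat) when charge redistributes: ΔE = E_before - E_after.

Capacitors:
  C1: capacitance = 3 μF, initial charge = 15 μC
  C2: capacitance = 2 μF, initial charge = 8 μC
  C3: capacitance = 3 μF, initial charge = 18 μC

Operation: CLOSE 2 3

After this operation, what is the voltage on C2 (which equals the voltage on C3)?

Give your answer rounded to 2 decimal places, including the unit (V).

Initial: C1(3μF, Q=15μC, V=5.00V), C2(2μF, Q=8μC, V=4.00V), C3(3μF, Q=18μC, V=6.00V)
Op 1: CLOSE 2-3: Q_total=26.00, C_total=5.00, V=5.20; Q2=10.40, Q3=15.60; dissipated=2.400

Answer: 5.20 V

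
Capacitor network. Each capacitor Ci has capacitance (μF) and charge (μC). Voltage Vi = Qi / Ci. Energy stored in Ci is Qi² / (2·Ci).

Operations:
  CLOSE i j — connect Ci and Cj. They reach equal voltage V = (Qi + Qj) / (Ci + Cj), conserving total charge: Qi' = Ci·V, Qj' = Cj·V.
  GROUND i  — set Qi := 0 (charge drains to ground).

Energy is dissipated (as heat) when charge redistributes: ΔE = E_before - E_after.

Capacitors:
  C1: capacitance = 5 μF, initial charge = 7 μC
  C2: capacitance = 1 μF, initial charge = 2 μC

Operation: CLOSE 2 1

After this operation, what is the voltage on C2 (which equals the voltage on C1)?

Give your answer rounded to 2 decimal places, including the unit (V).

Initial: C1(5μF, Q=7μC, V=1.40V), C2(1μF, Q=2μC, V=2.00V)
Op 1: CLOSE 2-1: Q_total=9.00, C_total=6.00, V=1.50; Q2=1.50, Q1=7.50; dissipated=0.150

Answer: 1.50 V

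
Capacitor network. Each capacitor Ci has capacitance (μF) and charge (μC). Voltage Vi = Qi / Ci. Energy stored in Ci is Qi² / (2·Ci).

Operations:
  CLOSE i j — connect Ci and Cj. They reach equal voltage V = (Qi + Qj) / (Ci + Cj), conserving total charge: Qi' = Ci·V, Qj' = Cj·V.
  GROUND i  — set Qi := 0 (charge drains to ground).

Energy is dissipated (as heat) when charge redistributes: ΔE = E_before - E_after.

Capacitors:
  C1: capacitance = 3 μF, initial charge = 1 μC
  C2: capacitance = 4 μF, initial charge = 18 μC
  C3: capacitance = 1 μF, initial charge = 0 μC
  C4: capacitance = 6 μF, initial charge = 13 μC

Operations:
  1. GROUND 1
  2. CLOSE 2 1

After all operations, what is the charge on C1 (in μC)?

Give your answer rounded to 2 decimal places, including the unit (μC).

Initial: C1(3μF, Q=1μC, V=0.33V), C2(4μF, Q=18μC, V=4.50V), C3(1μF, Q=0μC, V=0.00V), C4(6μF, Q=13μC, V=2.17V)
Op 1: GROUND 1: Q1=0; energy lost=0.167
Op 2: CLOSE 2-1: Q_total=18.00, C_total=7.00, V=2.57; Q2=10.29, Q1=7.71; dissipated=17.357
Final charges: Q1=7.71, Q2=10.29, Q3=0.00, Q4=13.00

Answer: 7.71 μC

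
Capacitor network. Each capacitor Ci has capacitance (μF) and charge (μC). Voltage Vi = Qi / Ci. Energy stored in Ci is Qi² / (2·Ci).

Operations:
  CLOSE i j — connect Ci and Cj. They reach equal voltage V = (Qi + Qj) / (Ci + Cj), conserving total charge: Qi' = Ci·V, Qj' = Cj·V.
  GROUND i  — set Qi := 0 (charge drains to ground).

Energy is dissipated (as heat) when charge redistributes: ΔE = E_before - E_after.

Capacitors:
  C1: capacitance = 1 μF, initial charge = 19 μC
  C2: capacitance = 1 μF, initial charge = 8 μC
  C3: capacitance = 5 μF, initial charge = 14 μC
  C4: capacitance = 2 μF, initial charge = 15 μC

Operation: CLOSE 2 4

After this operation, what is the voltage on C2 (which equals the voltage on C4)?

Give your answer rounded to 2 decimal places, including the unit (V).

Initial: C1(1μF, Q=19μC, V=19.00V), C2(1μF, Q=8μC, V=8.00V), C3(5μF, Q=14μC, V=2.80V), C4(2μF, Q=15μC, V=7.50V)
Op 1: CLOSE 2-4: Q_total=23.00, C_total=3.00, V=7.67; Q2=7.67, Q4=15.33; dissipated=0.083

Answer: 7.67 V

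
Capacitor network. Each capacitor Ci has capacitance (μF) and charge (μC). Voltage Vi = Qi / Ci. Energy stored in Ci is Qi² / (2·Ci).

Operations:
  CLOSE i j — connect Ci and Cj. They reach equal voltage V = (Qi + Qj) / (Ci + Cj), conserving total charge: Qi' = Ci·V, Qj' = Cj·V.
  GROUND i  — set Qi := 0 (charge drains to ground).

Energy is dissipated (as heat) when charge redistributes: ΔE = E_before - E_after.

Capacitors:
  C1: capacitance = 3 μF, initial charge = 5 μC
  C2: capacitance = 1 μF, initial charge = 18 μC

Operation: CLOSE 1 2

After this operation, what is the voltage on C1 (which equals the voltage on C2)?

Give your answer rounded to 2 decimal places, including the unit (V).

Initial: C1(3μF, Q=5μC, V=1.67V), C2(1μF, Q=18μC, V=18.00V)
Op 1: CLOSE 1-2: Q_total=23.00, C_total=4.00, V=5.75; Q1=17.25, Q2=5.75; dissipated=100.042

Answer: 5.75 V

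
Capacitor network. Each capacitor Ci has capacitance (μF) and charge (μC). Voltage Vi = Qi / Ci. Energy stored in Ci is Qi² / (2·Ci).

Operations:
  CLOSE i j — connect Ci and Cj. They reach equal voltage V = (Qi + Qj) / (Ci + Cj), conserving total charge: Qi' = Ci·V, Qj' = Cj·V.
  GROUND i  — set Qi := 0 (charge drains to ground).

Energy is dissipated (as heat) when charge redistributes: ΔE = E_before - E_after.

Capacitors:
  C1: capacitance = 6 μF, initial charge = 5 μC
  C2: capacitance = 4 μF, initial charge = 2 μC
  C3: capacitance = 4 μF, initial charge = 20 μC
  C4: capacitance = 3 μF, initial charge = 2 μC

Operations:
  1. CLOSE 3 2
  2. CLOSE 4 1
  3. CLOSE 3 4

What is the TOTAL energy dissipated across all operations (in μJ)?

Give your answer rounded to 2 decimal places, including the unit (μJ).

Answer: 23.61 μJ

Derivation:
Initial: C1(6μF, Q=5μC, V=0.83V), C2(4μF, Q=2μC, V=0.50V), C3(4μF, Q=20μC, V=5.00V), C4(3μF, Q=2μC, V=0.67V)
Op 1: CLOSE 3-2: Q_total=22.00, C_total=8.00, V=2.75; Q3=11.00, Q2=11.00; dissipated=20.250
Op 2: CLOSE 4-1: Q_total=7.00, C_total=9.00, V=0.78; Q4=2.33, Q1=4.67; dissipated=0.028
Op 3: CLOSE 3-4: Q_total=13.33, C_total=7.00, V=1.90; Q3=7.62, Q4=5.71; dissipated=3.334
Total dissipated: 23.612 μJ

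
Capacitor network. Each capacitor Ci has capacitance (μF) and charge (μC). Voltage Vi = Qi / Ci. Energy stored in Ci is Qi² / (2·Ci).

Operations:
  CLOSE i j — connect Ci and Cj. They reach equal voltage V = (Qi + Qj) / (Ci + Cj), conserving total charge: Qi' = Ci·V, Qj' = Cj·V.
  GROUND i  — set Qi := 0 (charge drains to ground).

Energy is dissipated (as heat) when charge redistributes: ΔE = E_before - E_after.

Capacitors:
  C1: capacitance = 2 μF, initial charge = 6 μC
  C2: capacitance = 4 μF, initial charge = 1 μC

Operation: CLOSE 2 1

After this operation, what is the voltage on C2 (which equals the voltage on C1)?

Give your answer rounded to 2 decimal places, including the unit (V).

Answer: 1.17 V

Derivation:
Initial: C1(2μF, Q=6μC, V=3.00V), C2(4μF, Q=1μC, V=0.25V)
Op 1: CLOSE 2-1: Q_total=7.00, C_total=6.00, V=1.17; Q2=4.67, Q1=2.33; dissipated=5.042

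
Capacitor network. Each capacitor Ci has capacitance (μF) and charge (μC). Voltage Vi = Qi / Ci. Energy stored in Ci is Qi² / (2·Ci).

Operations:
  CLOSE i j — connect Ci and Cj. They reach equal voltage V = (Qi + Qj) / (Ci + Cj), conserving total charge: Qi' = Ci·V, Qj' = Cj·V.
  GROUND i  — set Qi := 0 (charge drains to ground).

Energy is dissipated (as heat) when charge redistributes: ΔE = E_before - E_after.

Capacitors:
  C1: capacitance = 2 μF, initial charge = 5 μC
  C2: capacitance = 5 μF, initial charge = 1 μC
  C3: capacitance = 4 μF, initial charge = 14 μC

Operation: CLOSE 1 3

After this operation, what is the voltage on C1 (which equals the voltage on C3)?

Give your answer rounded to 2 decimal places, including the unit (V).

Initial: C1(2μF, Q=5μC, V=2.50V), C2(5μF, Q=1μC, V=0.20V), C3(4μF, Q=14μC, V=3.50V)
Op 1: CLOSE 1-3: Q_total=19.00, C_total=6.00, V=3.17; Q1=6.33, Q3=12.67; dissipated=0.667

Answer: 3.17 V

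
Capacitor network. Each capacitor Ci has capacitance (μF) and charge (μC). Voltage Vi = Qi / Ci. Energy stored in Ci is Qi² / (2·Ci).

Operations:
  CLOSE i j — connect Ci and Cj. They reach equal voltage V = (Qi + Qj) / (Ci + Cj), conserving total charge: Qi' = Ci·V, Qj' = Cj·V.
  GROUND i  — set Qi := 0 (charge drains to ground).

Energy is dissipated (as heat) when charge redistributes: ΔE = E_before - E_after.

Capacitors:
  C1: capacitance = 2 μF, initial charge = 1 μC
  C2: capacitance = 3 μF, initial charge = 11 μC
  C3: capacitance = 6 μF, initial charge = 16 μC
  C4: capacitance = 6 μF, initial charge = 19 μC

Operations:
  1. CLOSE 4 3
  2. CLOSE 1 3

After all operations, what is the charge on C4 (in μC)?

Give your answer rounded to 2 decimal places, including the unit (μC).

Answer: 17.50 μC

Derivation:
Initial: C1(2μF, Q=1μC, V=0.50V), C2(3μF, Q=11μC, V=3.67V), C3(6μF, Q=16μC, V=2.67V), C4(6μF, Q=19μC, V=3.17V)
Op 1: CLOSE 4-3: Q_total=35.00, C_total=12.00, V=2.92; Q4=17.50, Q3=17.50; dissipated=0.375
Op 2: CLOSE 1-3: Q_total=18.50, C_total=8.00, V=2.31; Q1=4.62, Q3=13.88; dissipated=4.380
Final charges: Q1=4.62, Q2=11.00, Q3=13.88, Q4=17.50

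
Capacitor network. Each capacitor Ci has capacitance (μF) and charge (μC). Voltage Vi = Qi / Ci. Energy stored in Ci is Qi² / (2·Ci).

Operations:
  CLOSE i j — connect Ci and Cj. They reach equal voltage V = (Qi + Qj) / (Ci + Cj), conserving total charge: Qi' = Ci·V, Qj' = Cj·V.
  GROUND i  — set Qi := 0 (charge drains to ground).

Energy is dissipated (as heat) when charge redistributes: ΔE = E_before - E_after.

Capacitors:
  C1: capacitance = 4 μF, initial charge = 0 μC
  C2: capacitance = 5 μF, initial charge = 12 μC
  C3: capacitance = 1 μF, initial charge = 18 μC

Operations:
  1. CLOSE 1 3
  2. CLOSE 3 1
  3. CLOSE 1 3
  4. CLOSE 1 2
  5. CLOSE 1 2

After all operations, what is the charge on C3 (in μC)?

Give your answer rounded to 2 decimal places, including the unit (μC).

Initial: C1(4μF, Q=0μC, V=0.00V), C2(5μF, Q=12μC, V=2.40V), C3(1μF, Q=18μC, V=18.00V)
Op 1: CLOSE 1-3: Q_total=18.00, C_total=5.00, V=3.60; Q1=14.40, Q3=3.60; dissipated=129.600
Op 2: CLOSE 3-1: Q_total=18.00, C_total=5.00, V=3.60; Q3=3.60, Q1=14.40; dissipated=0.000
Op 3: CLOSE 1-3: Q_total=18.00, C_total=5.00, V=3.60; Q1=14.40, Q3=3.60; dissipated=0.000
Op 4: CLOSE 1-2: Q_total=26.40, C_total=9.00, V=2.93; Q1=11.73, Q2=14.67; dissipated=1.600
Op 5: CLOSE 1-2: Q_total=26.40, C_total=9.00, V=2.93; Q1=11.73, Q2=14.67; dissipated=0.000
Final charges: Q1=11.73, Q2=14.67, Q3=3.60

Answer: 3.60 μC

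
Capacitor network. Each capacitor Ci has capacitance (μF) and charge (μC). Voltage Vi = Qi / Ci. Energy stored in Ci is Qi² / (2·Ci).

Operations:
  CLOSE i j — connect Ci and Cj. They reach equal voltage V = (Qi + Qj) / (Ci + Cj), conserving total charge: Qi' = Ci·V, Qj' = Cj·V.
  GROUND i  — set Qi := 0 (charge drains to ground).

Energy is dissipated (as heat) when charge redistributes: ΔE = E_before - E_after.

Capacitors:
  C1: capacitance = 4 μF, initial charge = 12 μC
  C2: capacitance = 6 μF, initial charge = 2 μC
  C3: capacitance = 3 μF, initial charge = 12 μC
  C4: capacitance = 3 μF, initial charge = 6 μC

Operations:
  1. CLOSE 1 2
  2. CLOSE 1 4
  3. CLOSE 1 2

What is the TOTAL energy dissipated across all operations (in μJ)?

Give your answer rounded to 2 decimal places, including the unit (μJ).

Initial: C1(4μF, Q=12μC, V=3.00V), C2(6μF, Q=2μC, V=0.33V), C3(3μF, Q=12μC, V=4.00V), C4(3μF, Q=6μC, V=2.00V)
Op 1: CLOSE 1-2: Q_total=14.00, C_total=10.00, V=1.40; Q1=5.60, Q2=8.40; dissipated=8.533
Op 2: CLOSE 1-4: Q_total=11.60, C_total=7.00, V=1.66; Q1=6.63, Q4=4.97; dissipated=0.309
Op 3: CLOSE 1-2: Q_total=15.03, C_total=10.00, V=1.50; Q1=6.01, Q2=9.02; dissipated=0.079
Total dissipated: 8.921 μJ

Answer: 8.92 μJ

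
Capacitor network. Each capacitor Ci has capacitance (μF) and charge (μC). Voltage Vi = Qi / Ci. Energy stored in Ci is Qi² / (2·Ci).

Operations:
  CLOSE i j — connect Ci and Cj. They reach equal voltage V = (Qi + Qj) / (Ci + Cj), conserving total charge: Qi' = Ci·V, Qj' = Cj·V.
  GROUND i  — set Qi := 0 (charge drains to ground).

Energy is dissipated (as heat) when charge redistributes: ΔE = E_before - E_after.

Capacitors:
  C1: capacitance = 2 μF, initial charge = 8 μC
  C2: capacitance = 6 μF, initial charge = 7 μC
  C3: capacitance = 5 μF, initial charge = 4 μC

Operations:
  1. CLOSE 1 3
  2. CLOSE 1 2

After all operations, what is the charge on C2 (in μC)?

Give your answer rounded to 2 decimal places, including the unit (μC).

Initial: C1(2μF, Q=8μC, V=4.00V), C2(6μF, Q=7μC, V=1.17V), C3(5μF, Q=4μC, V=0.80V)
Op 1: CLOSE 1-3: Q_total=12.00, C_total=7.00, V=1.71; Q1=3.43, Q3=8.57; dissipated=7.314
Op 2: CLOSE 1-2: Q_total=10.43, C_total=8.00, V=1.30; Q1=2.61, Q2=7.82; dissipated=0.225
Final charges: Q1=2.61, Q2=7.82, Q3=8.57

Answer: 7.82 μC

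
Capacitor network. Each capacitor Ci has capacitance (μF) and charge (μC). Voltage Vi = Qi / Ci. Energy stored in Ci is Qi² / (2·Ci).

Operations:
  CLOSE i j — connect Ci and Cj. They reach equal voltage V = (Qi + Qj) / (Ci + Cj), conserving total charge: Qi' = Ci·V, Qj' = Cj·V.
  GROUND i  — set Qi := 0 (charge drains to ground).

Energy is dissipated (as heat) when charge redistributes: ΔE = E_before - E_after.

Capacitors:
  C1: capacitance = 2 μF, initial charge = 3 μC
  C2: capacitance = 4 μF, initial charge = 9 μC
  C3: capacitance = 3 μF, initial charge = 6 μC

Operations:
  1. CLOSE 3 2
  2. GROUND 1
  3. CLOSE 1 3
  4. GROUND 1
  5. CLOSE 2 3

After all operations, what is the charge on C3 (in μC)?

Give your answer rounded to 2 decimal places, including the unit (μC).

Answer: 5.33 μC

Derivation:
Initial: C1(2μF, Q=3μC, V=1.50V), C2(4μF, Q=9μC, V=2.25V), C3(3μF, Q=6μC, V=2.00V)
Op 1: CLOSE 3-2: Q_total=15.00, C_total=7.00, V=2.14; Q3=6.43, Q2=8.57; dissipated=0.054
Op 2: GROUND 1: Q1=0; energy lost=2.250
Op 3: CLOSE 1-3: Q_total=6.43, C_total=5.00, V=1.29; Q1=2.57, Q3=3.86; dissipated=2.755
Op 4: GROUND 1: Q1=0; energy lost=1.653
Op 5: CLOSE 2-3: Q_total=12.43, C_total=7.00, V=1.78; Q2=7.10, Q3=5.33; dissipated=0.630
Final charges: Q1=0.00, Q2=7.10, Q3=5.33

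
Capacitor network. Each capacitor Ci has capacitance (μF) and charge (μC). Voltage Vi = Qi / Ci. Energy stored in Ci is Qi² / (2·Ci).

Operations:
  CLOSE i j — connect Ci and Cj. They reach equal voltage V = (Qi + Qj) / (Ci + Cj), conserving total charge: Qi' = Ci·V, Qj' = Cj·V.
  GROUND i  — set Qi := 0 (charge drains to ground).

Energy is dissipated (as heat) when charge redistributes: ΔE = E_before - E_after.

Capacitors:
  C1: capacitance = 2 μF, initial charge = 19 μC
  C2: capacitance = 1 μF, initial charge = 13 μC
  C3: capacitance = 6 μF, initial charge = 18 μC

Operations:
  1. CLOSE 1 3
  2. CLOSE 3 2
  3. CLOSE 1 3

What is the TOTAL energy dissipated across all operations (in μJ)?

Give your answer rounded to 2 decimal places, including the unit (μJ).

Answer: 62.82 μJ

Derivation:
Initial: C1(2μF, Q=19μC, V=9.50V), C2(1μF, Q=13μC, V=13.00V), C3(6μF, Q=18μC, V=3.00V)
Op 1: CLOSE 1-3: Q_total=37.00, C_total=8.00, V=4.62; Q1=9.25, Q3=27.75; dissipated=31.688
Op 2: CLOSE 3-2: Q_total=40.75, C_total=7.00, V=5.82; Q3=34.93, Q2=5.82; dissipated=30.060
Op 3: CLOSE 1-3: Q_total=44.18, C_total=8.00, V=5.52; Q1=11.04, Q3=33.13; dissipated=1.074
Total dissipated: 62.821 μJ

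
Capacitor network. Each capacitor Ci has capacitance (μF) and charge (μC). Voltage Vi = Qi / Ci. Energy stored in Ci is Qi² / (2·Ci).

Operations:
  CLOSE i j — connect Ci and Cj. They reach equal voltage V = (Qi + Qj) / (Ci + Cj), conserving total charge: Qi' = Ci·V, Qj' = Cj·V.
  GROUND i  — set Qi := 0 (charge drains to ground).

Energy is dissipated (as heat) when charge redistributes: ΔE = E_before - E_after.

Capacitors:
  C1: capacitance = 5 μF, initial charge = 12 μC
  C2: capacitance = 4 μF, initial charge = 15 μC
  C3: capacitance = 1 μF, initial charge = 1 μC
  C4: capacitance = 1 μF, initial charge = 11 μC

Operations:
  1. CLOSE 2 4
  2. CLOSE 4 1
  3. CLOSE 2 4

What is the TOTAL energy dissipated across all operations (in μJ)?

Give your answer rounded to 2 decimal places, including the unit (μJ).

Answer: 26.47 μJ

Derivation:
Initial: C1(5μF, Q=12μC, V=2.40V), C2(4μF, Q=15μC, V=3.75V), C3(1μF, Q=1μC, V=1.00V), C4(1μF, Q=11μC, V=11.00V)
Op 1: CLOSE 2-4: Q_total=26.00, C_total=5.00, V=5.20; Q2=20.80, Q4=5.20; dissipated=21.025
Op 2: CLOSE 4-1: Q_total=17.20, C_total=6.00, V=2.87; Q4=2.87, Q1=14.33; dissipated=3.267
Op 3: CLOSE 2-4: Q_total=23.67, C_total=5.00, V=4.73; Q2=18.93, Q4=4.73; dissipated=2.178
Total dissipated: 26.469 μJ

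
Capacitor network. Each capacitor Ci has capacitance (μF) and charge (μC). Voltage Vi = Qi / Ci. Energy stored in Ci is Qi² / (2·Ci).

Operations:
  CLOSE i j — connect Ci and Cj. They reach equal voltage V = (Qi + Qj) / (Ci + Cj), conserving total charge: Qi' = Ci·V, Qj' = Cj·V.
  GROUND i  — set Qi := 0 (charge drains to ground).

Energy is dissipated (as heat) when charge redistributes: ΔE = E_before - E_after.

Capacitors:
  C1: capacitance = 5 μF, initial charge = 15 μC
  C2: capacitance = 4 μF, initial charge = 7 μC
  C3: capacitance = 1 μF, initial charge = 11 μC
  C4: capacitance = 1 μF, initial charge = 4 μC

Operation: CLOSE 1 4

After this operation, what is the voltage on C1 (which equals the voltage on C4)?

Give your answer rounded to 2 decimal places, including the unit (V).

Initial: C1(5μF, Q=15μC, V=3.00V), C2(4μF, Q=7μC, V=1.75V), C3(1μF, Q=11μC, V=11.00V), C4(1μF, Q=4μC, V=4.00V)
Op 1: CLOSE 1-4: Q_total=19.00, C_total=6.00, V=3.17; Q1=15.83, Q4=3.17; dissipated=0.417

Answer: 3.17 V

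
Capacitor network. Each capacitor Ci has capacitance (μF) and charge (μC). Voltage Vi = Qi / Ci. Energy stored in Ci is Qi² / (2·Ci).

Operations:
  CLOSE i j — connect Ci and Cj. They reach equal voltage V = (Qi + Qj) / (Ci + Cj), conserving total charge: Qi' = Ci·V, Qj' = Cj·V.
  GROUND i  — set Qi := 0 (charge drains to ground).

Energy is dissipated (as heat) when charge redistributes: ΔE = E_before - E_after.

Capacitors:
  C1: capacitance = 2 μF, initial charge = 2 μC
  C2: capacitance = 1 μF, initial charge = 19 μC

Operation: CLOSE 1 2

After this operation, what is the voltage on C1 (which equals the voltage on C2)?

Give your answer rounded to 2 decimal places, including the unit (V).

Initial: C1(2μF, Q=2μC, V=1.00V), C2(1μF, Q=19μC, V=19.00V)
Op 1: CLOSE 1-2: Q_total=21.00, C_total=3.00, V=7.00; Q1=14.00, Q2=7.00; dissipated=108.000

Answer: 7.00 V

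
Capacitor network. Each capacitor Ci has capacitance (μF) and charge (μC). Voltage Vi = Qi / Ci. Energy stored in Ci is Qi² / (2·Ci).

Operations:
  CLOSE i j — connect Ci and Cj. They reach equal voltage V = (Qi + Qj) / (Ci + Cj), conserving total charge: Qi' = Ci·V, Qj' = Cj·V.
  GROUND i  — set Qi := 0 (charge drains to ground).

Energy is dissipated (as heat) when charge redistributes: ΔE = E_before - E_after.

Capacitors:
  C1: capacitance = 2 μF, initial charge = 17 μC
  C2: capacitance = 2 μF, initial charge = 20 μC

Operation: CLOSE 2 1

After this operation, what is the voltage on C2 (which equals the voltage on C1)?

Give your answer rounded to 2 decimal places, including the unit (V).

Initial: C1(2μF, Q=17μC, V=8.50V), C2(2μF, Q=20μC, V=10.00V)
Op 1: CLOSE 2-1: Q_total=37.00, C_total=4.00, V=9.25; Q2=18.50, Q1=18.50; dissipated=1.125

Answer: 9.25 V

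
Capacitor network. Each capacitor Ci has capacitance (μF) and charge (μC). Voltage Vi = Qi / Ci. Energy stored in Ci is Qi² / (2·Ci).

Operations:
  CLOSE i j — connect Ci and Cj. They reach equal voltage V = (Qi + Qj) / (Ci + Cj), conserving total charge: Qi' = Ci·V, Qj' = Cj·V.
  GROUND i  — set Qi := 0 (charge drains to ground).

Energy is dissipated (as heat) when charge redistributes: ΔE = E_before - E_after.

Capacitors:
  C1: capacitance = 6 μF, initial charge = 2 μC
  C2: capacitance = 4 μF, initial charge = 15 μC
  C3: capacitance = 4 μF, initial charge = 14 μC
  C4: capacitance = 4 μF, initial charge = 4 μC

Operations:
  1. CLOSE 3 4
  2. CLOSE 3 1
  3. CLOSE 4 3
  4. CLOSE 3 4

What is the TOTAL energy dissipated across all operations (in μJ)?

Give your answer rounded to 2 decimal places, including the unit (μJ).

Answer: 11.98 μJ

Derivation:
Initial: C1(6μF, Q=2μC, V=0.33V), C2(4μF, Q=15μC, V=3.75V), C3(4μF, Q=14μC, V=3.50V), C4(4μF, Q=4μC, V=1.00V)
Op 1: CLOSE 3-4: Q_total=18.00, C_total=8.00, V=2.25; Q3=9.00, Q4=9.00; dissipated=6.250
Op 2: CLOSE 3-1: Q_total=11.00, C_total=10.00, V=1.10; Q3=4.40, Q1=6.60; dissipated=4.408
Op 3: CLOSE 4-3: Q_total=13.40, C_total=8.00, V=1.68; Q4=6.70, Q3=6.70; dissipated=1.323
Op 4: CLOSE 3-4: Q_total=13.40, C_total=8.00, V=1.68; Q3=6.70, Q4=6.70; dissipated=0.000
Total dissipated: 11.981 μJ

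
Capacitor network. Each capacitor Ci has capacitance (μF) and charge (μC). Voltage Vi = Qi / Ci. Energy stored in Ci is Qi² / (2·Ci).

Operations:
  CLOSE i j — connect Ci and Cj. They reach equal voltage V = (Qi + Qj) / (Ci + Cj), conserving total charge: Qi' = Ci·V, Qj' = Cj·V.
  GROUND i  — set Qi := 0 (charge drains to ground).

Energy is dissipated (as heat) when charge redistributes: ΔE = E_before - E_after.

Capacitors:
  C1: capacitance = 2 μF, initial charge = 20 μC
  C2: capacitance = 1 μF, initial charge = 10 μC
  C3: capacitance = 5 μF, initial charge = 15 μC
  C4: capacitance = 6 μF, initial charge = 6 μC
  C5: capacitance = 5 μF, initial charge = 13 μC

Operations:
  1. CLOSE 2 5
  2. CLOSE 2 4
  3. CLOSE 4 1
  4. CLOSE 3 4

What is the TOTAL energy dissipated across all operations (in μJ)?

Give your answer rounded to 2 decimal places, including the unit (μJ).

Initial: C1(2μF, Q=20μC, V=10.00V), C2(1μF, Q=10μC, V=10.00V), C3(5μF, Q=15μC, V=3.00V), C4(6μF, Q=6μC, V=1.00V), C5(5μF, Q=13μC, V=2.60V)
Op 1: CLOSE 2-5: Q_total=23.00, C_total=6.00, V=3.83; Q2=3.83, Q5=19.17; dissipated=22.817
Op 2: CLOSE 2-4: Q_total=9.83, C_total=7.00, V=1.40; Q2=1.40, Q4=8.43; dissipated=3.440
Op 3: CLOSE 4-1: Q_total=28.43, C_total=8.00, V=3.55; Q4=21.32, Q1=7.11; dissipated=55.409
Op 4: CLOSE 3-4: Q_total=36.32, C_total=11.00, V=3.30; Q3=16.51, Q4=19.81; dissipated=0.418
Total dissipated: 82.084 μJ

Answer: 82.08 μJ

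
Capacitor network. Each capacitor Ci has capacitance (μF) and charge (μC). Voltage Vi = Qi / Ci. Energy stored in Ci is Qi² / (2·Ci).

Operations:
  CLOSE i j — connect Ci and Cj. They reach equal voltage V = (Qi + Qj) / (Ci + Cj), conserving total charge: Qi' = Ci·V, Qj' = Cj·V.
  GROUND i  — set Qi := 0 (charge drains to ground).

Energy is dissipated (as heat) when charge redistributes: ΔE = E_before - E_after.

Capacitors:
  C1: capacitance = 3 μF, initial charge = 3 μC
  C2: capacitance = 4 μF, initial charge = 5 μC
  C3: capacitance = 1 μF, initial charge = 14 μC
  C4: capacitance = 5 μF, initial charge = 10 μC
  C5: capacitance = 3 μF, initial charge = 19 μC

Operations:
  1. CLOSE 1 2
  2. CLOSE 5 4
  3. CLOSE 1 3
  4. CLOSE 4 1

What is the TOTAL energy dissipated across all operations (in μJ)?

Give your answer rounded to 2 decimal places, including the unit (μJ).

Initial: C1(3μF, Q=3μC, V=1.00V), C2(4μF, Q=5μC, V=1.25V), C3(1μF, Q=14μC, V=14.00V), C4(5μF, Q=10μC, V=2.00V), C5(3μF, Q=19μC, V=6.33V)
Op 1: CLOSE 1-2: Q_total=8.00, C_total=7.00, V=1.14; Q1=3.43, Q2=4.57; dissipated=0.054
Op 2: CLOSE 5-4: Q_total=29.00, C_total=8.00, V=3.62; Q5=10.88, Q4=18.12; dissipated=17.604
Op 3: CLOSE 1-3: Q_total=17.43, C_total=4.00, V=4.36; Q1=13.07, Q3=4.36; dissipated=61.990
Op 4: CLOSE 4-1: Q_total=31.20, C_total=8.00, V=3.90; Q4=19.50, Q1=11.70; dissipated=0.503
Total dissipated: 80.150 μJ

Answer: 80.15 μJ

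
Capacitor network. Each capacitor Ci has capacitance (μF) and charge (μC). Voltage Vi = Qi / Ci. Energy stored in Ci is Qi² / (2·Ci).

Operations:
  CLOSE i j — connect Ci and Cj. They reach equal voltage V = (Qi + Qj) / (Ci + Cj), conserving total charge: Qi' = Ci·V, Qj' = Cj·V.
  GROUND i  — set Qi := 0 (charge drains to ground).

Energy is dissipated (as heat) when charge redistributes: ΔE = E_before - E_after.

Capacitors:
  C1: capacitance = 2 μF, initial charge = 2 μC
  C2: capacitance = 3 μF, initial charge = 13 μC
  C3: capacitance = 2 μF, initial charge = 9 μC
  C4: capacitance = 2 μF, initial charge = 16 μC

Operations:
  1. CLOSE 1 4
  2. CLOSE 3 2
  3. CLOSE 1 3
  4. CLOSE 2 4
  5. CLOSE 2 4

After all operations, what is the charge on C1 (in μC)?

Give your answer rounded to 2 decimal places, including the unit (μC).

Answer: 8.90 μC

Derivation:
Initial: C1(2μF, Q=2μC, V=1.00V), C2(3μF, Q=13μC, V=4.33V), C3(2μF, Q=9μC, V=4.50V), C4(2μF, Q=16μC, V=8.00V)
Op 1: CLOSE 1-4: Q_total=18.00, C_total=4.00, V=4.50; Q1=9.00, Q4=9.00; dissipated=24.500
Op 2: CLOSE 3-2: Q_total=22.00, C_total=5.00, V=4.40; Q3=8.80, Q2=13.20; dissipated=0.017
Op 3: CLOSE 1-3: Q_total=17.80, C_total=4.00, V=4.45; Q1=8.90, Q3=8.90; dissipated=0.005
Op 4: CLOSE 2-4: Q_total=22.20, C_total=5.00, V=4.44; Q2=13.32, Q4=8.88; dissipated=0.006
Op 5: CLOSE 2-4: Q_total=22.20, C_total=5.00, V=4.44; Q2=13.32, Q4=8.88; dissipated=0.000
Final charges: Q1=8.90, Q2=13.32, Q3=8.90, Q4=8.88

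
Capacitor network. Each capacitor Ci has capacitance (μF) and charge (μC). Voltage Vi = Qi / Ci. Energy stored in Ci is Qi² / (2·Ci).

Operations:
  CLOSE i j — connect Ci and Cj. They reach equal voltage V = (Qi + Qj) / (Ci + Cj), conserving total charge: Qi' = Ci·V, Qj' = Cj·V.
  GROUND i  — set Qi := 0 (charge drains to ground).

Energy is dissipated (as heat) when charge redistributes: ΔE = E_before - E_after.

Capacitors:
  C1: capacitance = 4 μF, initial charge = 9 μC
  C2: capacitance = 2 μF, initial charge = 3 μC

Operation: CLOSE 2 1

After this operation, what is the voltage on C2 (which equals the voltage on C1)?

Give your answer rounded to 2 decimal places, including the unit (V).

Initial: C1(4μF, Q=9μC, V=2.25V), C2(2μF, Q=3μC, V=1.50V)
Op 1: CLOSE 2-1: Q_total=12.00, C_total=6.00, V=2.00; Q2=4.00, Q1=8.00; dissipated=0.375

Answer: 2.00 V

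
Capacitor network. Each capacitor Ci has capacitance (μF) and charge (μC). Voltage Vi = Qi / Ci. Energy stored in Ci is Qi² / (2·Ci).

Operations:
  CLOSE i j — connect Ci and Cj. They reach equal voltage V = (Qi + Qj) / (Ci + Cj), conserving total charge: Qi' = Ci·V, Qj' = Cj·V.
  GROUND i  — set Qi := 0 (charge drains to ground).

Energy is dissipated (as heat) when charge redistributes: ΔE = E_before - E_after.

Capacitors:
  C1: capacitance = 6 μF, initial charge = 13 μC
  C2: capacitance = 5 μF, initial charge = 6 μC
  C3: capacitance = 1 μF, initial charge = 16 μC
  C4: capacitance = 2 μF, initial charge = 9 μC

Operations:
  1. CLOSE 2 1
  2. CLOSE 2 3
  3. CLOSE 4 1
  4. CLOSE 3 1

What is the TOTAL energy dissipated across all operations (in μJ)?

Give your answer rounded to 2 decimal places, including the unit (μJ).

Initial: C1(6μF, Q=13μC, V=2.17V), C2(5μF, Q=6μC, V=1.20V), C3(1μF, Q=16μC, V=16.00V), C4(2μF, Q=9μC, V=4.50V)
Op 1: CLOSE 2-1: Q_total=19.00, C_total=11.00, V=1.73; Q2=8.64, Q1=10.36; dissipated=1.274
Op 2: CLOSE 2-3: Q_total=24.64, C_total=6.00, V=4.11; Q2=20.53, Q3=4.11; dissipated=84.879
Op 3: CLOSE 4-1: Q_total=19.36, C_total=8.00, V=2.42; Q4=4.84, Q1=14.52; dissipated=5.766
Op 4: CLOSE 3-1: Q_total=18.63, C_total=7.00, V=2.66; Q3=2.66, Q1=15.97; dissipated=1.218
Total dissipated: 93.137 μJ

Answer: 93.14 μJ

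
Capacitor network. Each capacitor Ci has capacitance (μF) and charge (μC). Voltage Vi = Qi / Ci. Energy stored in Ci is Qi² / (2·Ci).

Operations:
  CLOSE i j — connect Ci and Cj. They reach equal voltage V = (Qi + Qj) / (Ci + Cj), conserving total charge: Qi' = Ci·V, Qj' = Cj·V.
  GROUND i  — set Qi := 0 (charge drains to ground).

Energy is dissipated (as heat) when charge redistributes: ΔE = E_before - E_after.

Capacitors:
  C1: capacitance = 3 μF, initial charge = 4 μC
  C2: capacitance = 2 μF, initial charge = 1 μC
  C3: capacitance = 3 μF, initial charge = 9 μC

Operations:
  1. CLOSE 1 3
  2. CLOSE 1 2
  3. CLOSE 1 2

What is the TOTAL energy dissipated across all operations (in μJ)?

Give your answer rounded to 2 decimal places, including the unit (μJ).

Initial: C1(3μF, Q=4μC, V=1.33V), C2(2μF, Q=1μC, V=0.50V), C3(3μF, Q=9μC, V=3.00V)
Op 1: CLOSE 1-3: Q_total=13.00, C_total=6.00, V=2.17; Q1=6.50, Q3=6.50; dissipated=2.083
Op 2: CLOSE 1-2: Q_total=7.50, C_total=5.00, V=1.50; Q1=4.50, Q2=3.00; dissipated=1.667
Op 3: CLOSE 1-2: Q_total=7.50, C_total=5.00, V=1.50; Q1=4.50, Q2=3.00; dissipated=0.000
Total dissipated: 3.750 μJ

Answer: 3.75 μJ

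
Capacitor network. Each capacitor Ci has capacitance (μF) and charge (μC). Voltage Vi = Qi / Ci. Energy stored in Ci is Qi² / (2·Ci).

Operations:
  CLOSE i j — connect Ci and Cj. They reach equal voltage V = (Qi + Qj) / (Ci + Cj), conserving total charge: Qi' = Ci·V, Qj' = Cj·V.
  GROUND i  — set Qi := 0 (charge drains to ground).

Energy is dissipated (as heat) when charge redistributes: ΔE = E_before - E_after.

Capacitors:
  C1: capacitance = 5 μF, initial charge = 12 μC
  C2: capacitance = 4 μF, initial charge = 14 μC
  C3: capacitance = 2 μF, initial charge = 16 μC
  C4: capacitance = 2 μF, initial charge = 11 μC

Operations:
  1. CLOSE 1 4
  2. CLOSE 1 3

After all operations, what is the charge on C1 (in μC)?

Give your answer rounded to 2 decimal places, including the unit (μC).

Answer: 23.16 μC

Derivation:
Initial: C1(5μF, Q=12μC, V=2.40V), C2(4μF, Q=14μC, V=3.50V), C3(2μF, Q=16μC, V=8.00V), C4(2μF, Q=11μC, V=5.50V)
Op 1: CLOSE 1-4: Q_total=23.00, C_total=7.00, V=3.29; Q1=16.43, Q4=6.57; dissipated=6.864
Op 2: CLOSE 1-3: Q_total=32.43, C_total=7.00, V=4.63; Q1=23.16, Q3=9.27; dissipated=15.875
Final charges: Q1=23.16, Q2=14.00, Q3=9.27, Q4=6.57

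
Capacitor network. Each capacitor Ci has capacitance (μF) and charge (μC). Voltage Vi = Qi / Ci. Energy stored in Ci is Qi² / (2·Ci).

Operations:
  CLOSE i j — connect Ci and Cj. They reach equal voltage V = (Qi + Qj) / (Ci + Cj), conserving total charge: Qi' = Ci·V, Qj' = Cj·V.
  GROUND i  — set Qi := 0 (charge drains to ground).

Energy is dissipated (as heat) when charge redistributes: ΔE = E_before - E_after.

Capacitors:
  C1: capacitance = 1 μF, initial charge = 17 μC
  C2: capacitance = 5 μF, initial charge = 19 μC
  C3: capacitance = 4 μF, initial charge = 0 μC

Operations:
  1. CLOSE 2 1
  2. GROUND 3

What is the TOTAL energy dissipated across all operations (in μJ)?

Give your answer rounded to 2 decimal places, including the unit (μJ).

Initial: C1(1μF, Q=17μC, V=17.00V), C2(5μF, Q=19μC, V=3.80V), C3(4μF, Q=0μC, V=0.00V)
Op 1: CLOSE 2-1: Q_total=36.00, C_total=6.00, V=6.00; Q2=30.00, Q1=6.00; dissipated=72.600
Op 2: GROUND 3: Q3=0; energy lost=0.000
Total dissipated: 72.600 μJ

Answer: 72.60 μJ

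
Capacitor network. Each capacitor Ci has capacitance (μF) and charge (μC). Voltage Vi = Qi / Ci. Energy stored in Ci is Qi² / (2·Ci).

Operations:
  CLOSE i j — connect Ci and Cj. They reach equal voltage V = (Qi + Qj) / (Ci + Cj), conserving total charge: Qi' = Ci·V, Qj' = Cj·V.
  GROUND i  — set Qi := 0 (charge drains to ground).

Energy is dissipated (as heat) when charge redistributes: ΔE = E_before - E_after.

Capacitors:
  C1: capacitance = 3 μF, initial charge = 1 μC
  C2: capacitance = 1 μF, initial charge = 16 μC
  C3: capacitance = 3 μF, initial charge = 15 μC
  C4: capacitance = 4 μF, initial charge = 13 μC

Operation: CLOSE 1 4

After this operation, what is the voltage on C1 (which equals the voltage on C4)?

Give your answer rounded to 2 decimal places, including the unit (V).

Initial: C1(3μF, Q=1μC, V=0.33V), C2(1μF, Q=16μC, V=16.00V), C3(3μF, Q=15μC, V=5.00V), C4(4μF, Q=13μC, V=3.25V)
Op 1: CLOSE 1-4: Q_total=14.00, C_total=7.00, V=2.00; Q1=6.00, Q4=8.00; dissipated=7.292

Answer: 2.00 V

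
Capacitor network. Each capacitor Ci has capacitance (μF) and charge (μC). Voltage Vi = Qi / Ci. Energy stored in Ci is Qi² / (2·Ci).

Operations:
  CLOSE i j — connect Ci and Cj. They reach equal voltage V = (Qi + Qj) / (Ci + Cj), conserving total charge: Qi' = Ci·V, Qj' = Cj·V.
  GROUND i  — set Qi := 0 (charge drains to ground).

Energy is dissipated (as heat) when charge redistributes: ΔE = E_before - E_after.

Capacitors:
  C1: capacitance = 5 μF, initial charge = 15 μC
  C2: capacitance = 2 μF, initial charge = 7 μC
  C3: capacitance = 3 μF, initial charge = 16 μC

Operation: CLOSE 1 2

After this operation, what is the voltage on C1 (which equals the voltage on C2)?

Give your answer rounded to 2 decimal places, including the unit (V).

Initial: C1(5μF, Q=15μC, V=3.00V), C2(2μF, Q=7μC, V=3.50V), C3(3μF, Q=16μC, V=5.33V)
Op 1: CLOSE 1-2: Q_total=22.00, C_total=7.00, V=3.14; Q1=15.71, Q2=6.29; dissipated=0.179

Answer: 3.14 V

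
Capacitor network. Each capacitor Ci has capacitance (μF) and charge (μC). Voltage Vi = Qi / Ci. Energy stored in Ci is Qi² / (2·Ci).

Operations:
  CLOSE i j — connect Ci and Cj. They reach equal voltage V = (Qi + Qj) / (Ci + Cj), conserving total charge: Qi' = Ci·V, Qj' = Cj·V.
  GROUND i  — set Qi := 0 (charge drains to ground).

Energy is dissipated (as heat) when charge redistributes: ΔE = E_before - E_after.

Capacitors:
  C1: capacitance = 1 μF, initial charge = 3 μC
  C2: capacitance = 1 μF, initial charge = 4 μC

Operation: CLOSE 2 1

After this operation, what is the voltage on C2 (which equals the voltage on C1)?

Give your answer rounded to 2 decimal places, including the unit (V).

Answer: 3.50 V

Derivation:
Initial: C1(1μF, Q=3μC, V=3.00V), C2(1μF, Q=4μC, V=4.00V)
Op 1: CLOSE 2-1: Q_total=7.00, C_total=2.00, V=3.50; Q2=3.50, Q1=3.50; dissipated=0.250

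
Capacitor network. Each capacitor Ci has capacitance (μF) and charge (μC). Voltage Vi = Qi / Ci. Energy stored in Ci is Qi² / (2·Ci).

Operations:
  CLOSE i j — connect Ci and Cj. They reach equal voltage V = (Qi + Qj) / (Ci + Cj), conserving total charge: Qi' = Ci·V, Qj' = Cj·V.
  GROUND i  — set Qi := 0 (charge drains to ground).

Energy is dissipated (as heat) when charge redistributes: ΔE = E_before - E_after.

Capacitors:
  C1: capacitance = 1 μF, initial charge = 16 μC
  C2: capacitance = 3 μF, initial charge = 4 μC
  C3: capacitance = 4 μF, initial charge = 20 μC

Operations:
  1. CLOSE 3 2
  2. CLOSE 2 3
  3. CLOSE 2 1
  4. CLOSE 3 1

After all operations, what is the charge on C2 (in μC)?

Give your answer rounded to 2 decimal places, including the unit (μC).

Answer: 19.71 μC

Derivation:
Initial: C1(1μF, Q=16μC, V=16.00V), C2(3μF, Q=4μC, V=1.33V), C3(4μF, Q=20μC, V=5.00V)
Op 1: CLOSE 3-2: Q_total=24.00, C_total=7.00, V=3.43; Q3=13.71, Q2=10.29; dissipated=11.524
Op 2: CLOSE 2-3: Q_total=24.00, C_total=7.00, V=3.43; Q2=10.29, Q3=13.71; dissipated=0.000
Op 3: CLOSE 2-1: Q_total=26.29, C_total=4.00, V=6.57; Q2=19.71, Q1=6.57; dissipated=59.265
Op 4: CLOSE 3-1: Q_total=20.29, C_total=5.00, V=4.06; Q3=16.23, Q1=4.06; dissipated=3.951
Final charges: Q1=4.06, Q2=19.71, Q3=16.23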